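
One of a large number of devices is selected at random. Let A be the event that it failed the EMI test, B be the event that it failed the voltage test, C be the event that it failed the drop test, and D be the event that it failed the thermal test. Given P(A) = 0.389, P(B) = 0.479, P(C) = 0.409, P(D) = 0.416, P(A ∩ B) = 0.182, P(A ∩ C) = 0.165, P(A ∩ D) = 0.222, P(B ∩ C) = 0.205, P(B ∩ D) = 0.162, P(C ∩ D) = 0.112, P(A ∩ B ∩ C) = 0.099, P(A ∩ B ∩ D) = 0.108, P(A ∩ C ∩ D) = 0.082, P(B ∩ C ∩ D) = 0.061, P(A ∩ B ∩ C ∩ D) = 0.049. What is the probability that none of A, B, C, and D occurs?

Inclusion–exclusion gives
P(A ∪ B ∪ C ∪ D) = 0.389 + 0.479 + 0.409 + 0.416 − 0.182 − 0.165 − 0.222 − 0.205 − 0.162 − 0.112 + 0.099 + 0.108 + 0.082 + 0.061 − 0.049 = 0.946
P(none) = 1 − 0.946 = 0.054

0.054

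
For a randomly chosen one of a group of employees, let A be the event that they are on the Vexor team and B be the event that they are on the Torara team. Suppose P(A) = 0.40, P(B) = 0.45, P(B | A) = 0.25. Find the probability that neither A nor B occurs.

0.25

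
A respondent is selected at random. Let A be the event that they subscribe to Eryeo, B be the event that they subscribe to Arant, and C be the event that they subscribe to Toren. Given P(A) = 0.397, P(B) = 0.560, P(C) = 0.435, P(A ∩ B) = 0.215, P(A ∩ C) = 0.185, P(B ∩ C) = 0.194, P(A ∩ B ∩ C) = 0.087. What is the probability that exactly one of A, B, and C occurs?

0.465

P(exactly one) = 0.397 + 0.560 + 0.435 − 2·0.215 − 2·0.185 − 2·0.194 + 3·0.087 = 0.465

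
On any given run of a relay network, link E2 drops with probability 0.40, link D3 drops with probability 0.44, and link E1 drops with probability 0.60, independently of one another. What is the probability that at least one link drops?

P(none) = (1 − 0.40) × (1 − 0.44) × (1 − 0.60) = 0.60 × 0.56 × 0.40 = 0.1344
P(at least one) = 1 − 0.1344 = 0.8656

0.8656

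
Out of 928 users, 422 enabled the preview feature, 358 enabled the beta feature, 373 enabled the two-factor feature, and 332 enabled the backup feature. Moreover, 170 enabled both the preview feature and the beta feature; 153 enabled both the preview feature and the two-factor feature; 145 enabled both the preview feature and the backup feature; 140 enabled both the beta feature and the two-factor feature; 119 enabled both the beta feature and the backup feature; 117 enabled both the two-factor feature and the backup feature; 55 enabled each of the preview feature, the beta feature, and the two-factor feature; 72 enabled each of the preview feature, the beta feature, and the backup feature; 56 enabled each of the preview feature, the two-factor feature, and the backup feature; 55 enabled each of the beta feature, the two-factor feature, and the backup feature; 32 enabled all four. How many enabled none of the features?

81

Using inclusion–exclusion:
N(≥1) = 422 + 358 + 373 + 332 − 170 − 153 − 145 − 140 − 119 − 117 + 55 + 72 + 56 + 55 − 32 = 847
None: 928 − 847 = 81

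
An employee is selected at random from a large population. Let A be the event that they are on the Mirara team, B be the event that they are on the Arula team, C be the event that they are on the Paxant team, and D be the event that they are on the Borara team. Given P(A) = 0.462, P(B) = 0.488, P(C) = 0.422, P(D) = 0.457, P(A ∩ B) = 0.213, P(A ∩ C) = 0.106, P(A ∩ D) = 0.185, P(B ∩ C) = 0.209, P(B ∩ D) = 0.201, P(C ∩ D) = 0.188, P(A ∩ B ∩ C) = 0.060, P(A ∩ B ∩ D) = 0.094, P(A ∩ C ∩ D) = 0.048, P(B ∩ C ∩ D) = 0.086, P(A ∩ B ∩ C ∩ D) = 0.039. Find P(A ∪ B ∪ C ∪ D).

P(A ∪ B ∪ C ∪ D) = 0.462 + 0.488 + 0.422 + 0.457 − 0.213 − 0.106 − 0.185 − 0.209 − 0.201 − 0.188 + 0.060 + 0.094 + 0.048 + 0.086 − 0.039 = 0.976

0.976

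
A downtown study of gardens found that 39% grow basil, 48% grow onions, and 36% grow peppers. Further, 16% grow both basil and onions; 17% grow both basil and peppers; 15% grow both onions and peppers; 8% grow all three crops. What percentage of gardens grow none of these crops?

By inclusion-exclusion,
P(union) = 39 + 48 + 36 − 16 − 17 − 15 + 8 = 83%
P(none) = 100% − 83% = 17%

17%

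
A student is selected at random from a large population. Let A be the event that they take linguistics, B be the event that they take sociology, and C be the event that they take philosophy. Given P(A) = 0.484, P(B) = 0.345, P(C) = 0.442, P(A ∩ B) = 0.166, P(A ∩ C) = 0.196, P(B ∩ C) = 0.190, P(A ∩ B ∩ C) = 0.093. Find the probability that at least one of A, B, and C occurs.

0.812

Inclusion–exclusion gives
P(A ∪ B ∪ C) = 0.484 + 0.345 + 0.442 − 0.166 − 0.196 − 0.190 + 0.093 = 0.812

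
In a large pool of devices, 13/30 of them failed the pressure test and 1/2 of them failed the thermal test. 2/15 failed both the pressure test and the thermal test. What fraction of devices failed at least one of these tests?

4/5

P(union) = 13/30 + 1/2 − 2/15 = 4/5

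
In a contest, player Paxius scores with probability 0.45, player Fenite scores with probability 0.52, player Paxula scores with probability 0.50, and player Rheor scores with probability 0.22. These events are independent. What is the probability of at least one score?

0.89704

Independence gives P(none) = ∏(1 − pᵢ).
P(none) = (1 − 0.45) × (1 − 0.52) × (1 − 0.50) × (1 − 0.22) = 0.55 × 0.48 × 0.50 × 0.78 = 0.10296
P(at least one) = 1 − 0.10296 = 0.89704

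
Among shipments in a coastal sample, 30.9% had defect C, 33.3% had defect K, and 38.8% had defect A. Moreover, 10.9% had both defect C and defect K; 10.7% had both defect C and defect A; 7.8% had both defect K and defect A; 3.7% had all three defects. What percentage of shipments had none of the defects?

22.7%

By inclusion-exclusion,
P(at least one) = 30.9 + 33.3 + 38.8 − 10.9 − 10.7 − 7.8 + 3.7 = 77.3%
P(none) = 100% − 77.3% = 22.7%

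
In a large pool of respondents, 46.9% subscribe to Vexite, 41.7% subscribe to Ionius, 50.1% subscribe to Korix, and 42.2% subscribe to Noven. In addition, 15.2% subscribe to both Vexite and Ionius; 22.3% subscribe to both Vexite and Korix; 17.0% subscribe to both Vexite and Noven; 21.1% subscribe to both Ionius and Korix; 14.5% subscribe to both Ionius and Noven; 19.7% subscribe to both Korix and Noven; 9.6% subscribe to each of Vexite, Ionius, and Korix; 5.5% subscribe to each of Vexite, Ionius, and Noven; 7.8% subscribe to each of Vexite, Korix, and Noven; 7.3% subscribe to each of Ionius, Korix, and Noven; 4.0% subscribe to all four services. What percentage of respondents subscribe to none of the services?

2.7%

By inclusion-exclusion,
P(≥1) = 46.9 + 41.7 + 50.1 + 42.2 − 15.2 − 22.3 − 17.0 − 21.1 − 14.5 − 19.7 + 9.6 + 5.5 + 7.8 + 7.3 − 4.0 = 97.3%
P(none) = 100% − 97.3% = 2.7%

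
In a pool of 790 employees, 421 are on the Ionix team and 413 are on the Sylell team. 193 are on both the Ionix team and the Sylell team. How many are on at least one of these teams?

641

|at least one| = 421 + 413 − 193 = 641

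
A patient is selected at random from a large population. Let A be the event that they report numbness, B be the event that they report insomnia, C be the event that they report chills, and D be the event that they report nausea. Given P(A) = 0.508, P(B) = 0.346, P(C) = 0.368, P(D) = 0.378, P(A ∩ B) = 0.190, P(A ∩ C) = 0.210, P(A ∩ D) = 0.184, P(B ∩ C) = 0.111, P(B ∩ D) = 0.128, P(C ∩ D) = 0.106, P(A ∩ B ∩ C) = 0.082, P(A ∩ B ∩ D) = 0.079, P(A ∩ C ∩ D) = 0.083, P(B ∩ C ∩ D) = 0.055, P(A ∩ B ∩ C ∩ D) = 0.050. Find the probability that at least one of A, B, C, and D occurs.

0.920

By inclusion-exclusion,
P(A ∪ B ∪ C ∪ D) = 0.508 + 0.346 + 0.368 + 0.378 − 0.190 − 0.210 − 0.184 − 0.111 − 0.128 − 0.106 + 0.082 + 0.079 + 0.083 + 0.055 − 0.050 = 0.920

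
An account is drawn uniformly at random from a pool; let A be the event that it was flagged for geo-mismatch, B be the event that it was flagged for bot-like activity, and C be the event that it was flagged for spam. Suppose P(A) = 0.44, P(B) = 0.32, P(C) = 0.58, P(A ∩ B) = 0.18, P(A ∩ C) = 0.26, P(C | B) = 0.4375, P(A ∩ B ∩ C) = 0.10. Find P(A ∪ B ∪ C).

0.86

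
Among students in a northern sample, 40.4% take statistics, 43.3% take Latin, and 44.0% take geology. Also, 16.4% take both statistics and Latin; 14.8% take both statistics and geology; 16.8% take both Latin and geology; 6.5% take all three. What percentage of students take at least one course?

86.2%

Apply inclusion-exclusion:
P(≥1) = 40.4 + 43.3 + 44.0 − 16.4 − 14.8 − 16.8 + 6.5 = 86.2%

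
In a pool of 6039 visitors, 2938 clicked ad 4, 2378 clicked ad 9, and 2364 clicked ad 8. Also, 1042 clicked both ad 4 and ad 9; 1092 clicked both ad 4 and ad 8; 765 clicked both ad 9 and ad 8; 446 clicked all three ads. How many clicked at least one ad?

5227

By inclusion–exclusion:
N(≥1) = 2938 + 2378 + 2364 − 1042 − 1092 − 765 + 446 = 5227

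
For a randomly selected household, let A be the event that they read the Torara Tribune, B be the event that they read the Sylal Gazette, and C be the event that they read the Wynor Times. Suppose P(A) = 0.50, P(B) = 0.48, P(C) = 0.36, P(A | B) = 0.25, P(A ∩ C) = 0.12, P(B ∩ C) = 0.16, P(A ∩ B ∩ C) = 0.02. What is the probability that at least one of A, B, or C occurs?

0.96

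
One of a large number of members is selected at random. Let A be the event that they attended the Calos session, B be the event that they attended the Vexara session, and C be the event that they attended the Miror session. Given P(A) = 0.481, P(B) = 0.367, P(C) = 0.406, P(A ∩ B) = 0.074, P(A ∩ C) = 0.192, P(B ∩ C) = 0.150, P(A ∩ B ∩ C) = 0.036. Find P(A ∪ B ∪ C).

0.874

P(A ∪ B ∪ C) = 0.481 + 0.367 + 0.406 − 0.074 − 0.192 − 0.150 + 0.036 = 0.874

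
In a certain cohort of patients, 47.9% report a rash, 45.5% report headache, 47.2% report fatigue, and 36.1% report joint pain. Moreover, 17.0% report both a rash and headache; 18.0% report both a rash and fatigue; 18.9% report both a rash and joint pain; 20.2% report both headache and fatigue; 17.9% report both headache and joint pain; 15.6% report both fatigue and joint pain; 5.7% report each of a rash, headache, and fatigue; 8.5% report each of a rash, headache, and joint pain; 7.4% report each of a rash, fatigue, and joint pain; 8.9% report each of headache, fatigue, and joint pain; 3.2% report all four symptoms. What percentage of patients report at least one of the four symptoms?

96.4%

By inclusion-exclusion,
P(at least one) = 47.9 + 45.5 + 47.2 + 36.1 − 17.0 − 18.0 − 18.9 − 20.2 − 17.9 − 15.6 + 5.7 + 8.5 + 7.4 + 8.9 − 3.2 = 96.4%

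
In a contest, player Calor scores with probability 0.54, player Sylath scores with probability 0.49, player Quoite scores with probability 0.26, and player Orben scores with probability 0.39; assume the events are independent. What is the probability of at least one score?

0.89410156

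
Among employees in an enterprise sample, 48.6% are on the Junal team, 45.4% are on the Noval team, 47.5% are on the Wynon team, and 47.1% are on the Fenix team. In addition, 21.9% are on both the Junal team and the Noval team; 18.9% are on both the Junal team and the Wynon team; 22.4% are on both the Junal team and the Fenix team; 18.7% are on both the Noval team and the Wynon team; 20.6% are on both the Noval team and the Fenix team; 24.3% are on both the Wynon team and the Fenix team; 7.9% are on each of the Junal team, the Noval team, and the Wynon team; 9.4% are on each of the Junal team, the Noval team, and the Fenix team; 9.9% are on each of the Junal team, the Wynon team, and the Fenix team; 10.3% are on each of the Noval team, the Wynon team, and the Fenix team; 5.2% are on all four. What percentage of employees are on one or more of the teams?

94.1%

P(at least one) = 48.6 + 45.4 + 47.5 + 47.1 − 21.9 − 18.9 − 22.4 − 18.7 − 20.6 − 24.3 + 7.9 + 9.4 + 9.9 + 10.3 − 5.2 = 94.1%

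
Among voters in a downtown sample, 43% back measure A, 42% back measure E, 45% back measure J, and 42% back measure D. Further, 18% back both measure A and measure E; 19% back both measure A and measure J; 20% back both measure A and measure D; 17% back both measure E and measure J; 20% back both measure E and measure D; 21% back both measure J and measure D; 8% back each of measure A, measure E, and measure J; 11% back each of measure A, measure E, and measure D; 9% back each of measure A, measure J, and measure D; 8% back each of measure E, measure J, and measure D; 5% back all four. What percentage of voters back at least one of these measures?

P(at least one) = 43 + 42 + 45 + 42 − 18 − 19 − 20 − 17 − 20 − 21 + 8 + 11 + 9 + 8 − 5 = 88%

88%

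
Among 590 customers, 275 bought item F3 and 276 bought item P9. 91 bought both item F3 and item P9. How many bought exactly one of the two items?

By inclusion–exclusion (exactly-one form):
|exactly one| = 275 + 276 − 2·91 = 369

369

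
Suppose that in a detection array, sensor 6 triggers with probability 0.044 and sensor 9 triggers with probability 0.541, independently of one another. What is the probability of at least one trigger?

0.561196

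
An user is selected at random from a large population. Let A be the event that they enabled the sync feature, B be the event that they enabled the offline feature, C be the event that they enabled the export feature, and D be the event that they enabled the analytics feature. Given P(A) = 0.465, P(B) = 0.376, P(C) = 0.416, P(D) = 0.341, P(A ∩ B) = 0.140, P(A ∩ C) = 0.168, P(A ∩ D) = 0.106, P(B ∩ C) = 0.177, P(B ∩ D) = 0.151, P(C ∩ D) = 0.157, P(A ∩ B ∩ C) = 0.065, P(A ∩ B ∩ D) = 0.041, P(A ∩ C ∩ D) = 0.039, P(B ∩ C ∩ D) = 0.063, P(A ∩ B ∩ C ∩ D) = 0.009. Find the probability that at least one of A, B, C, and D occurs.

Using inclusion–exclusion:
P(A ∪ B ∪ C ∪ D) = 0.465 + 0.376 + 0.416 + 0.341 − 0.140 − 0.168 − 0.106 − 0.177 − 0.151 − 0.157 + 0.065 + 0.041 + 0.039 + 0.063 − 0.009 = 0.898

0.898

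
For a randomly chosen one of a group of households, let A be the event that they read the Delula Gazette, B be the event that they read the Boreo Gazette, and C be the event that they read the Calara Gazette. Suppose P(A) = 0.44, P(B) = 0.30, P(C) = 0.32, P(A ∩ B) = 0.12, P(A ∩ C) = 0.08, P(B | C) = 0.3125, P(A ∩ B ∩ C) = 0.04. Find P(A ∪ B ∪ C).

0.80

P(B ∩ C) = P(C)·P(B|C) = 0.32 × 0.3125 = 0.10
By inclusion-exclusion,
P(A ∪ B ∪ C) = 0.44 + 0.30 + 0.32 − 0.12 − 0.08 − 0.10 + 0.04 = 0.80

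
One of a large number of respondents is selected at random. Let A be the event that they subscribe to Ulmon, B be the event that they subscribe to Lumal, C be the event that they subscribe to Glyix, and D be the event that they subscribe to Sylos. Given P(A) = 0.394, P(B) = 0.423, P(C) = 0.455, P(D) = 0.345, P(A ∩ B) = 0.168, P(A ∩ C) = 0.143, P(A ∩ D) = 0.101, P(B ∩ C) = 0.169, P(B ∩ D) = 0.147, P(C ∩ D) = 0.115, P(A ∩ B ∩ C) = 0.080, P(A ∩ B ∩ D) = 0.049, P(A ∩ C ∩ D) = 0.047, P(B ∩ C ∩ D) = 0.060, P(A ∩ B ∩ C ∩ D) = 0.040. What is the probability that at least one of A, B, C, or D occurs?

0.970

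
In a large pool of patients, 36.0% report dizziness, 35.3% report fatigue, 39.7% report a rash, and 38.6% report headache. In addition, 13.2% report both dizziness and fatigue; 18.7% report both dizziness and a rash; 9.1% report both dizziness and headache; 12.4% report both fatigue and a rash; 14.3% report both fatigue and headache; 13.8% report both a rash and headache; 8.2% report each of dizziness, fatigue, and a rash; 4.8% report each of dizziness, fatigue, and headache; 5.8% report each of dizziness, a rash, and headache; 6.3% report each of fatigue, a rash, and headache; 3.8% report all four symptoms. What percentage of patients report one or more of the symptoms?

89.4%

P(≥1) = 36.0 + 35.3 + 39.7 + 38.6 − 13.2 − 18.7 − 9.1 − 12.4 − 14.3 − 13.8 + 8.2 + 4.8 + 5.8 + 6.3 − 3.8 = 89.4%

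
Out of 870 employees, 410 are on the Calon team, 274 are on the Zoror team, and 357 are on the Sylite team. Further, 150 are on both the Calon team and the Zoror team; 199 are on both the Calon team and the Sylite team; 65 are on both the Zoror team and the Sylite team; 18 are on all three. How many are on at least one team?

By inclusion-exclusion,
|union| = 410 + 274 + 357 − 150 − 199 − 65 + 18 = 645

645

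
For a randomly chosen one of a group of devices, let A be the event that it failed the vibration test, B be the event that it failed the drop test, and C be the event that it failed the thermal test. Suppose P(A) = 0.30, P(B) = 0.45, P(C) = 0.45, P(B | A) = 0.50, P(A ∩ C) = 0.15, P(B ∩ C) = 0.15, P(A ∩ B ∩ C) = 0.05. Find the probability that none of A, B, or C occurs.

0.20

P(A ∩ B) = P(A)·P(B|A) = 0.30 × 0.50 = 0.15
P(A ∪ B ∪ C) = 0.30 + 0.45 + 0.45 − 0.15 − 0.15 − 0.15 + 0.05 = 0.80
P(none) = 1 − 0.80 = 0.20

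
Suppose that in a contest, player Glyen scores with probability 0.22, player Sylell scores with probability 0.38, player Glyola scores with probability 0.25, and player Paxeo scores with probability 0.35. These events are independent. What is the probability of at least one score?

0.764245

P(none) = (1 − 0.22) × (1 − 0.38) × (1 − 0.25) × (1 − 0.35) = 0.78 × 0.62 × 0.75 × 0.65 = 0.235755
P(at least one) = 1 − 0.235755 = 0.764245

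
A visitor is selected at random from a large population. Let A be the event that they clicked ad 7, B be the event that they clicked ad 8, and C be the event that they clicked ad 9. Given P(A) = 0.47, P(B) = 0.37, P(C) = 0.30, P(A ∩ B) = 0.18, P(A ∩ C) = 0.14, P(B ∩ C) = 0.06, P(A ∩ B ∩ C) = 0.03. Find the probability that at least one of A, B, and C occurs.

Using inclusion–exclusion:
P(A ∪ B ∪ C) = 0.47 + 0.37 + 0.30 − 0.18 − 0.14 − 0.06 + 0.03 = 0.79

0.79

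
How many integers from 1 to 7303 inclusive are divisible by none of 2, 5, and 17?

Inclusion–exclusion gives
floor(7303/2) + floor(7303/5) + floor(7303/17) − floor(7303/10) − floor(7303/34) − floor(7303/85) + floor(7303/170) = 3651 + 1460 + 429 − 730 − 214 − 85 + 42 = 4553
7303 − 4553 = 2750

2750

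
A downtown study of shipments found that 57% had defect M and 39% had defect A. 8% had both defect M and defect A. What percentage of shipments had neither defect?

Apply inclusion-exclusion:
P(≥1) = 57 + 39 − 8 = 88%
P(none) = 100% − 88% = 12%

12%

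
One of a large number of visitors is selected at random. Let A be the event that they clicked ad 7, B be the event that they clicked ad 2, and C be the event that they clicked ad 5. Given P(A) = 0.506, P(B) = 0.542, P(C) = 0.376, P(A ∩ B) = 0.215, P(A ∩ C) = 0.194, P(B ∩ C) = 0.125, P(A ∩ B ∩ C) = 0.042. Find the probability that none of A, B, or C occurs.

0.068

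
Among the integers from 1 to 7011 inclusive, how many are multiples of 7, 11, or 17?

By inclusion-exclusion,
floor(7011/7) + floor(7011/11) + floor(7011/17) − floor(7011/77) − floor(7011/119) − floor(7011/187) + floor(7011/1309) = 1001 + 637 + 412 − 91 − 58 − 37 + 5 = 1869

1869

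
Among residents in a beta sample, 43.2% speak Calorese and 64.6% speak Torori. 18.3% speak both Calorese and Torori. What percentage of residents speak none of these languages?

P(at least one) = 43.2 + 64.6 − 18.3 = 89.5%
P(none) = 100% − 89.5% = 10.5%

10.5%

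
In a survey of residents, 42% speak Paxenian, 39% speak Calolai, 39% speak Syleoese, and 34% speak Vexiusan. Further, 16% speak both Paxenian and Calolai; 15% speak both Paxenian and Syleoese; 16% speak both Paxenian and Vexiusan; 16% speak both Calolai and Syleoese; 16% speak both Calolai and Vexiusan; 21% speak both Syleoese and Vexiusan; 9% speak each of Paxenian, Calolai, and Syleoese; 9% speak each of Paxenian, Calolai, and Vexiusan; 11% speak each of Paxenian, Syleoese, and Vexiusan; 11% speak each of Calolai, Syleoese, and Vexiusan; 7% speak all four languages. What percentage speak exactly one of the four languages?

46%

By inclusion–exclusion (exactly-one form):
P(exactly one) = 42 + 39 + 39 + 34 − 2·16 − 2·15 − 2·16 − 2·16 − 2·16 − 2·21 + 3·9 + 3·9 + 3·11 + 3·11 − 4·7 = 46%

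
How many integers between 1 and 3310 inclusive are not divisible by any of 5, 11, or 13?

Apply inclusion-exclusion:
662 + 300 + 254 − 60 − 50 − 23 + 4 = 1087
3310 − 1087 = 2223

2223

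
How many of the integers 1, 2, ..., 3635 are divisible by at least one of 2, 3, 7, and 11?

2690

Using inclusion–exclusion:
⌊3635/2⌋ + ⌊3635/3⌋ + ⌊3635/7⌋ + ⌊3635/11⌋ − ⌊3635/6⌋ − ⌊3635/14⌋ − ⌊3635/22⌋ − ⌊3635/21⌋ − ⌊3635/33⌋ − ⌊3635/77⌋ + ⌊3635/42⌋ + ⌊3635/66⌋ + ⌊3635/154⌋ + ⌊3635/231⌋ − ⌊3635/462⌋ = 1817 + 1211 + 519 + 330 − 605 − 259 − 165 − 173 − 110 − 47 + 86 + 55 + 23 + 15 − 7 = 2690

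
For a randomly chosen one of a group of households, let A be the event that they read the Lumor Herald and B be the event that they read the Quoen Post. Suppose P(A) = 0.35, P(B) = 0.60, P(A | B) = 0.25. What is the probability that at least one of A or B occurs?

0.80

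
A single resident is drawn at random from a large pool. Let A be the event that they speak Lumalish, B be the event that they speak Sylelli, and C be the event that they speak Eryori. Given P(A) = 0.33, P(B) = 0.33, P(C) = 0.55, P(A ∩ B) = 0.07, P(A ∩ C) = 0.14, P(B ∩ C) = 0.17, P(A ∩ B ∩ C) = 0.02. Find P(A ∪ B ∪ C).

0.85

Inclusion–exclusion gives
P(A ∪ B ∪ C) = 0.33 + 0.33 + 0.55 − 0.07 − 0.14 − 0.17 + 0.02 = 0.85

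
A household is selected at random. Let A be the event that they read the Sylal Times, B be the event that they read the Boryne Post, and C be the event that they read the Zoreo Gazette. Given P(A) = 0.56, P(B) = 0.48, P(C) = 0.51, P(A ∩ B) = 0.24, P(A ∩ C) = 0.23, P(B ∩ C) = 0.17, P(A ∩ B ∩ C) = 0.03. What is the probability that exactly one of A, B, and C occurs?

By inclusion–exclusion (exactly-one form):
P(exactly one) = 0.56 + 0.48 + 0.51 − 2·0.24 − 2·0.23 − 2·0.17 + 3·0.03 = 0.36

0.36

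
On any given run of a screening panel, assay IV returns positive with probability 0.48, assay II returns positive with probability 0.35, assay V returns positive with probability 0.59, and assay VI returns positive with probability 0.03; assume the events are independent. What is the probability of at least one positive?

P(none) = (1 − 0.48) × (1 − 0.35) × (1 − 0.59) × (1 − 0.03) = 0.52 × 0.65 × 0.41 × 0.97 = 0.1344226
P(at least one) = 1 − 0.1344226 = 0.8655774

0.8655774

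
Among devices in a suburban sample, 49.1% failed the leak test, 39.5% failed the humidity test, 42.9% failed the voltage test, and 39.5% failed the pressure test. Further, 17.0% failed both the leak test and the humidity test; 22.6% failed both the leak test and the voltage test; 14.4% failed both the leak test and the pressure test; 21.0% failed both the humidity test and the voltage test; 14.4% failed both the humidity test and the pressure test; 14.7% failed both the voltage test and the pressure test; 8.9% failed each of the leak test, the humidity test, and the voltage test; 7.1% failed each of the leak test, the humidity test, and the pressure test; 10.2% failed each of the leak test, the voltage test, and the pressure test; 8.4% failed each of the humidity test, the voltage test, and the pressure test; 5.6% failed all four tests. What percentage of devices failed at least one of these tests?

Apply inclusion-exclusion:
P(union) = 49.1 + 39.5 + 42.9 + 39.5 − 17.0 − 22.6 − 14.4 − 21.0 − 14.4 − 14.7 + 8.9 + 7.1 + 10.2 + 8.4 − 5.6 = 95.9%

95.9%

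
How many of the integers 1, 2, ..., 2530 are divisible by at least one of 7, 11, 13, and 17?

Apply inclusion-exclusion:
361 + 230 + 194 + 148 − 32 − 27 − 21 − 17 − 13 − 11 + 2 + 1 + 1 + 1 − 0 = 817

817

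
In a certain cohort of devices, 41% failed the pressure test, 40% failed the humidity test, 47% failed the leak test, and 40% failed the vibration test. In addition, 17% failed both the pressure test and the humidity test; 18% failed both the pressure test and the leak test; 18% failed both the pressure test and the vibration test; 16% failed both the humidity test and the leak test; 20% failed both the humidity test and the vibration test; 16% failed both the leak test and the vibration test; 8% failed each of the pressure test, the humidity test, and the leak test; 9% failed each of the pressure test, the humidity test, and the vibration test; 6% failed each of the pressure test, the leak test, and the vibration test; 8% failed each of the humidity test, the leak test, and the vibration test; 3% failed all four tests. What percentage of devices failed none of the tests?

9%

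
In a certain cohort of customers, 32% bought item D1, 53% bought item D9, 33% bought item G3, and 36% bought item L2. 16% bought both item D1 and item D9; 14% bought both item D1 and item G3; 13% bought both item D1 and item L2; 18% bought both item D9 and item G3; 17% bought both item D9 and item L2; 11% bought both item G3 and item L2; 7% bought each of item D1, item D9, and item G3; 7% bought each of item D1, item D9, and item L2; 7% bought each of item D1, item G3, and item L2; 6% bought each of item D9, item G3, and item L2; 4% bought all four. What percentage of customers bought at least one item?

By inclusion–exclusion:
P(≥1) = 32 + 53 + 33 + 36 − 16 − 14 − 13 − 18 − 17 − 11 + 7 + 7 + 7 + 6 − 4 = 88%

88%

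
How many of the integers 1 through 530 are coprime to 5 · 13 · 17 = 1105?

369

106 + 40 + 31 − 8 − 6 − 2 + 0 = 161
530 − 161 = 369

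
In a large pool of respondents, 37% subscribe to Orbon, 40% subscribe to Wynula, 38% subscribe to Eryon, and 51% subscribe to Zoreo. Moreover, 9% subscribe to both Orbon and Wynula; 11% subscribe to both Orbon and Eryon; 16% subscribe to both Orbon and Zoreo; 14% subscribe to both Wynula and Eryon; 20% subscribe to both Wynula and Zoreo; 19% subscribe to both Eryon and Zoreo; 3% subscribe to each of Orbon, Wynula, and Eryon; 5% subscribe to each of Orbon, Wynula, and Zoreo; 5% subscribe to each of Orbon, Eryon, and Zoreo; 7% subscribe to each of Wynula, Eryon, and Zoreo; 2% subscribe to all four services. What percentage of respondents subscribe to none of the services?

P(at least one) = 37 + 40 + 38 + 51 − 9 − 11 − 16 − 14 − 20 − 19 + 3 + 5 + 5 + 7 − 2 = 95%
P(none) = 100% − 95% = 5%

5%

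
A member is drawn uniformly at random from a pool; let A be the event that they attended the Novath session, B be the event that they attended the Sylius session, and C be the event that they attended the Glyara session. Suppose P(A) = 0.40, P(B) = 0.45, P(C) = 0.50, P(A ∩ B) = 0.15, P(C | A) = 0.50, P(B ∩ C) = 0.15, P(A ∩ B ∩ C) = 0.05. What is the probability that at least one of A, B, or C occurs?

P(A ∩ C) = P(A)·P(C|A) = 0.40 × 0.50 = 0.20
Apply inclusion-exclusion:
P(A ∪ B ∪ C) = 0.40 + 0.45 + 0.50 − 0.15 − 0.20 − 0.15 + 0.05 = 0.90

0.90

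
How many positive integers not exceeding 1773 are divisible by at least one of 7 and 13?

370

Inclusion–exclusion gives
253 + 136 − 19 = 370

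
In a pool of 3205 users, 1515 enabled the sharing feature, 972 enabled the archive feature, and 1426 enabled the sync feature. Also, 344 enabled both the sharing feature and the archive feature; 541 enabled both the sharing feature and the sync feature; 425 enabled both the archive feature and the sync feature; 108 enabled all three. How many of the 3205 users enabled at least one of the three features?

N(≥1) = 1515 + 972 + 1426 − 344 − 541 − 425 + 108 = 2711

2711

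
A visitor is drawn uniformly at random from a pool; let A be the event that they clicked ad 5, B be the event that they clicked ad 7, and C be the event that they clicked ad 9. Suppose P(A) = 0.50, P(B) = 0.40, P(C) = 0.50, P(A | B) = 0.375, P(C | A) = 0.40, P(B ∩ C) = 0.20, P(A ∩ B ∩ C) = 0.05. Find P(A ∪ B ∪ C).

0.90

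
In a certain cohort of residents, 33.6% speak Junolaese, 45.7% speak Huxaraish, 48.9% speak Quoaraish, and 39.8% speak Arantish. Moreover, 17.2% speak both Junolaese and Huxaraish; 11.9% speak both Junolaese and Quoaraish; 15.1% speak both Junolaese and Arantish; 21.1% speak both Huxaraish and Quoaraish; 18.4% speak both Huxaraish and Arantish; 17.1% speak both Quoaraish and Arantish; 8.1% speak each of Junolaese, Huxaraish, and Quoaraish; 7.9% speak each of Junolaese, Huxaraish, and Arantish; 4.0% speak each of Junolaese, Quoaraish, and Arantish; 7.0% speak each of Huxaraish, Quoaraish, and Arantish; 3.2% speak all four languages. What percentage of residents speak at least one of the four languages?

By inclusion-exclusion,
P(≥1) = 33.6 + 45.7 + 48.9 + 39.8 − 17.2 − 11.9 − 15.1 − 21.1 − 18.4 − 17.1 + 8.1 + 7.9 + 4.0 + 7.0 − 3.2 = 91.0%

91.0%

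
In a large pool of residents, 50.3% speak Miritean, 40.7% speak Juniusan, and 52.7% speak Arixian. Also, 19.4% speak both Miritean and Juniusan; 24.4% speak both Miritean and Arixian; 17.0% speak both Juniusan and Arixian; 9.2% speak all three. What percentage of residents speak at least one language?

92.1%

Inclusion–exclusion gives
P(at least one) = 50.3 + 40.7 + 52.7 − 19.4 − 24.4 − 17.0 + 9.2 = 92.1%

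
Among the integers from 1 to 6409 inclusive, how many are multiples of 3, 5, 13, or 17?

3439

By inclusion–exclusion:
2136 + 1281 + 493 + 377 − 427 − 164 − 125 − 98 − 75 − 29 + 32 + 25 + 9 + 5 − 1 = 3439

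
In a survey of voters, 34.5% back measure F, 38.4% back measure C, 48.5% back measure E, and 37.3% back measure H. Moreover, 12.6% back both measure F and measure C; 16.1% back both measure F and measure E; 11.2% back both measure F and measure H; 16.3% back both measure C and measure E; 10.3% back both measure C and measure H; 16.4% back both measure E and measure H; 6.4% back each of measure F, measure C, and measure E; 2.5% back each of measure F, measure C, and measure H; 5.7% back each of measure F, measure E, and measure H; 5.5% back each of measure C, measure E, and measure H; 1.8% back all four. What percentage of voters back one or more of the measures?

P(at least one) = 34.5 + 38.4 + 48.5 + 37.3 − 12.6 − 16.1 − 11.2 − 16.3 − 10.3 − 16.4 + 6.4 + 2.5 + 5.7 + 5.5 − 1.8 = 94.1%

94.1%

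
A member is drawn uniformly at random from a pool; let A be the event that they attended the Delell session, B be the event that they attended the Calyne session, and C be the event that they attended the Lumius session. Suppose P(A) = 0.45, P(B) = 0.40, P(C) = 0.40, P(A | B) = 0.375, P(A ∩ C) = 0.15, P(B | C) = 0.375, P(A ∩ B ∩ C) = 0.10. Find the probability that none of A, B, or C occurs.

0.10

P(A ∩ B) = P(B)·P(A|B) = 0.40 × 0.375 = 0.15
P(B ∩ C) = P(C)·P(B|C) = 0.40 × 0.375 = 0.15
By inclusion-exclusion,
P(A ∪ B ∪ C) = 0.45 + 0.40 + 0.40 − 0.15 − 0.15 − 0.15 + 0.10 = 0.90
P(none) = 1 − 0.90 = 0.10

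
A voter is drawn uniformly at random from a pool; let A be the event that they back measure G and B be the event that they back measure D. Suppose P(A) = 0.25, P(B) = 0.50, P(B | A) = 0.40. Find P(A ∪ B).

P(A ∩ B) = P(A)·P(B|A) = 0.25 × 0.40 = 0.10
Inclusion–exclusion gives
P(A ∪ B) = 0.25 + 0.50 − 0.10 = 0.65

0.65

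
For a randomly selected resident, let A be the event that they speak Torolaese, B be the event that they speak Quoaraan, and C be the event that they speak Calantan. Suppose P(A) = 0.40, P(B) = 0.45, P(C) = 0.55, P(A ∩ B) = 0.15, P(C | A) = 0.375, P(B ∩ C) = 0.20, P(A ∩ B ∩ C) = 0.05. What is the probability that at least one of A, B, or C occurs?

0.95

P(A ∩ C) = P(A)·P(C|A) = 0.40 × 0.375 = 0.15
Using inclusion–exclusion:
P(A ∪ B ∪ C) = 0.40 + 0.45 + 0.55 − 0.15 − 0.15 − 0.20 + 0.05 = 0.95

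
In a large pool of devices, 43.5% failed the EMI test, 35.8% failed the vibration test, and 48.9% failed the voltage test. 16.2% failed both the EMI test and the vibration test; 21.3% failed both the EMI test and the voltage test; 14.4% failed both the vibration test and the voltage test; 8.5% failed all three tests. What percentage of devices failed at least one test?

84.8%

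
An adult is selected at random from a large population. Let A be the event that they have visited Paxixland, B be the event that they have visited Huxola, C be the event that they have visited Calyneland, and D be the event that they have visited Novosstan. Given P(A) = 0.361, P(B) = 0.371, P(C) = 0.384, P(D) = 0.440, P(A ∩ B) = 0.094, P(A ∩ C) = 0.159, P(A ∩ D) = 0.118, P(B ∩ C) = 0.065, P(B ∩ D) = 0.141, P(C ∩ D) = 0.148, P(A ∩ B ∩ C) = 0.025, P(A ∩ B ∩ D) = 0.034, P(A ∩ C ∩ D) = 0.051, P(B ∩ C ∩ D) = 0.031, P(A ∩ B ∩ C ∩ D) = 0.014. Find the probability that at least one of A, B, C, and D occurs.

0.958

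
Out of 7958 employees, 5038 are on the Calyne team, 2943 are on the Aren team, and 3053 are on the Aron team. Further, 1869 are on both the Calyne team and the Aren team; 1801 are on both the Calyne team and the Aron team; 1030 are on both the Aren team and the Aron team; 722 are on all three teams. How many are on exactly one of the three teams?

By inclusion–exclusion (exactly-one form):
|exactly one| = 5038 + 2943 + 3053 − 2·1869 − 2·1801 − 2·1030 + 3·722 = 3800

3800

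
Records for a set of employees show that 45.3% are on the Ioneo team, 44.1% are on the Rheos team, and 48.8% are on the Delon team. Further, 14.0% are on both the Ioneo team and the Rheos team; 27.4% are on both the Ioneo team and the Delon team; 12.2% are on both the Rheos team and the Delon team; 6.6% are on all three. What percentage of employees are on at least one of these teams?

91.2%

By inclusion-exclusion,
P(at least one) = 45.3 + 44.1 + 48.8 − 14.0 − 27.4 − 12.2 + 6.6 = 91.2%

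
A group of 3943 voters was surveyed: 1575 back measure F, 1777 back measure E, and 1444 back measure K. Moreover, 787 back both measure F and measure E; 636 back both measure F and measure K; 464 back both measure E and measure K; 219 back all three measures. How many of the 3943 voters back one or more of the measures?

By inclusion–exclusion:
N(≥1) = 1575 + 1777 + 1444 − 787 − 636 − 464 + 219 = 3128

3128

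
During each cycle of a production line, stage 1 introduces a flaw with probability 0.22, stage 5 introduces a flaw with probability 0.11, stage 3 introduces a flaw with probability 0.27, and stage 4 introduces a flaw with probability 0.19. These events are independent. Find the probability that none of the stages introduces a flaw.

P(none) = (1 − 0.22) × (1 − 0.11) × (1 − 0.27) × (1 − 0.19) = 0.78 × 0.89 × 0.73 × 0.81 = 0.41048046

0.41048046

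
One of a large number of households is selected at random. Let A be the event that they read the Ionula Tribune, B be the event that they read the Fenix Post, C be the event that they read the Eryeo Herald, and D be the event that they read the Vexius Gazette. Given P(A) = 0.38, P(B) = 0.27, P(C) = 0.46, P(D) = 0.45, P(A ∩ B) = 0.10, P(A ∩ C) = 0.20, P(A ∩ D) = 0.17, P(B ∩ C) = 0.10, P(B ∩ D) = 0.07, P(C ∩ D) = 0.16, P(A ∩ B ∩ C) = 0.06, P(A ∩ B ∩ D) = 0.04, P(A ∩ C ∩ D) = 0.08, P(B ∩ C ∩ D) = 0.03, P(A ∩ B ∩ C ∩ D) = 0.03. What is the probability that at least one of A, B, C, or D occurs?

P(A ∪ B ∪ C ∪ D) = 0.38 + 0.27 + 0.46 + 0.45 − 0.10 − 0.20 − 0.17 − 0.10 − 0.07 − 0.16 + 0.06 + 0.04 + 0.08 + 0.03 − 0.03 = 0.94

0.94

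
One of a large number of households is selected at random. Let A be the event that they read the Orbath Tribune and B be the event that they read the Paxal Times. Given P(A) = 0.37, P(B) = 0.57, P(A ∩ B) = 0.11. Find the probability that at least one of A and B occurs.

Apply inclusion-exclusion:
P(A ∪ B) = 0.37 + 0.57 − 0.11 = 0.83

0.83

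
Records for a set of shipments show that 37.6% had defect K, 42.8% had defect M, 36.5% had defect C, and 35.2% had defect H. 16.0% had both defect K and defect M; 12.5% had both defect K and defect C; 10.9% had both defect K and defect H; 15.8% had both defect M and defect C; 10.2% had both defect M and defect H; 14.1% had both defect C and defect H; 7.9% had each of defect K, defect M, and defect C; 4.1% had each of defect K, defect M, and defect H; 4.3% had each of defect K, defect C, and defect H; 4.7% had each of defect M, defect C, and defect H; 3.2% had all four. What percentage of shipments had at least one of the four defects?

90.4%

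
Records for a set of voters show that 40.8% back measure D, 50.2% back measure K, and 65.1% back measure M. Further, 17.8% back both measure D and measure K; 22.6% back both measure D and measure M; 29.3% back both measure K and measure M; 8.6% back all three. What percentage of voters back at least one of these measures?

95.0%

P(at least one) = 40.8 + 50.2 + 65.1 − 17.8 − 22.6 − 29.3 + 8.6 = 95.0%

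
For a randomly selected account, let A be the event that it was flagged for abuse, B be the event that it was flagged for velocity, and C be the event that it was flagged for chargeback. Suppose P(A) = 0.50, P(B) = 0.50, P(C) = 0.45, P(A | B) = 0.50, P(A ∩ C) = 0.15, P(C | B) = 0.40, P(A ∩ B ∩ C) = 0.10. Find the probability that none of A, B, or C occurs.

0.05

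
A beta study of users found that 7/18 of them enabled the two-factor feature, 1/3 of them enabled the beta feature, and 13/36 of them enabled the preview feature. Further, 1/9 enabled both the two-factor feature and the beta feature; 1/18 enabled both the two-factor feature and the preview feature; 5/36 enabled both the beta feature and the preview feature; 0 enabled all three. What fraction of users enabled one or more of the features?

P(at least one) = 7/18 + 1/3 + 13/36 − 1/9 − 1/18 − 5/36 + 0 = 7/9

7/9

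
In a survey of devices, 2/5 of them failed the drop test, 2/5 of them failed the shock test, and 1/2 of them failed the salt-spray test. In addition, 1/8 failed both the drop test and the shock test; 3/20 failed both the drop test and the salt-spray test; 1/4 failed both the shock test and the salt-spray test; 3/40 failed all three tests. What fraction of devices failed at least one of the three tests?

17/20

By inclusion-exclusion,
P(union) = 2/5 + 2/5 + 1/2 − 1/8 − 3/20 − 1/4 + 3/40 = 17/20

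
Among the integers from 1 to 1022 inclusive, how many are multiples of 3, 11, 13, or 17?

⌊1022/3⌋ + ⌊1022/11⌋ + ⌊1022/13⌋ + ⌊1022/17⌋ − ⌊1022/33⌋ − ⌊1022/39⌋ − ⌊1022/51⌋ − ⌊1022/143⌋ − ⌊1022/187⌋ − ⌊1022/221⌋ + ⌊1022/429⌋ + ⌊1022/561⌋ + ⌊1022/663⌋ + ⌊1022/2431⌋ − ⌊1022/7293⌋ = 340 + 92 + 78 + 60 − 30 − 26 − 20 − 7 − 5 − 4 + 2 + 1 + 1 + 0 − 0 = 482

482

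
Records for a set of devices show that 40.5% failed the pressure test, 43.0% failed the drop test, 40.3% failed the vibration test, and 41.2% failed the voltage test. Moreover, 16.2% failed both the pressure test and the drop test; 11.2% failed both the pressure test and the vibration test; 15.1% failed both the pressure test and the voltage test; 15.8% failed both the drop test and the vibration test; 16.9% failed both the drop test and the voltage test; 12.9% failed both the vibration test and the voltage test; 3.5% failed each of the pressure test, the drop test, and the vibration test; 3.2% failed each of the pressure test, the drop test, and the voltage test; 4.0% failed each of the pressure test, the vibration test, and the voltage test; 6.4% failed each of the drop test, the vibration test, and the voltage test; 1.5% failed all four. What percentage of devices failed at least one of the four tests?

92.5%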